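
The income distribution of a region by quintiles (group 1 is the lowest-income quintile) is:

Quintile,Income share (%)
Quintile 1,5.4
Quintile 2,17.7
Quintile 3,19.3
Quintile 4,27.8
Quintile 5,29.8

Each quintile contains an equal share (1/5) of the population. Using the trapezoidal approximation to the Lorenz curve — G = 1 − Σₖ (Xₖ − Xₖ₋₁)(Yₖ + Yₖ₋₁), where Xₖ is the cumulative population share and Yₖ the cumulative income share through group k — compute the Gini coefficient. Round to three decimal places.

Cumulative income shares Yₖ: 0.0540, 0.2310, 0.4240, 0.7020, 1.0000
Σ (Xₖ−Xₖ₋₁)(Yₖ+Yₖ₋₁) = (1/5)(0.0540+0.0000) + (1/5)(0.2310+0.0540) + (1/5)(0.4240+0.2310) + (1/5)(0.7020+0.4240) + (1/5)(1.0000+0.7020)
  = 0.0108 + 0.0570 + 0.1310 + 0.2252 + 0.3404 = 0.7644
G = 1 − 0.7644 = 0.2356

0.236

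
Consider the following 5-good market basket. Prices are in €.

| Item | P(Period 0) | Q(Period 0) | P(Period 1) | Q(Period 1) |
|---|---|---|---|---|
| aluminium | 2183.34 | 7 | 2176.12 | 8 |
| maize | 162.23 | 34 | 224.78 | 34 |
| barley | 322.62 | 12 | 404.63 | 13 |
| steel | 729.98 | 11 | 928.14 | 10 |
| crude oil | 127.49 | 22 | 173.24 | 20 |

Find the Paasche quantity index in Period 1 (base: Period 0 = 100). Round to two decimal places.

103.13

Paasche quantity index uses current-period prices as weights.
ΣP(Period 1)·Q(Period 1) = 2176.12×8 + 224.78×34 + 404.63×13 + 928.14×10 + 173.24×20 = 17408.96 + 7642.52 + 5260.19 + 9281.4 + 3464.8 = 43057.87
ΣP(Period 1)·Q(Period 0) = 2176.12×7 + 224.78×34 + 404.63×12 + 928.14×11 + 173.24×22 = 15232.84 + 7642.52 + 4855.56 + 10209.54 + 3811.28 = 41751.74
Index = 43057.87 / 41751.74 × 100 = 103.1283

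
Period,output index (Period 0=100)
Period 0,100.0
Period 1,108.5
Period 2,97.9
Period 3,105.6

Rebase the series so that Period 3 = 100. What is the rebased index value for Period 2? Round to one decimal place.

Rebased(Period 2) = 97.9 / 105.6 × 100 = 92.7083

92.7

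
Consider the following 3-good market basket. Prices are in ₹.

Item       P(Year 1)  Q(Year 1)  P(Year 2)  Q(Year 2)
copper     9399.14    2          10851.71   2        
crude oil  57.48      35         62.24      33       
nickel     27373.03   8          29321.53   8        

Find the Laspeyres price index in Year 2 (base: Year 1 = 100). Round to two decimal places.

Laspeyres price index uses base-period quantities as weights.
ΣP(Year 2)·Q(Year 1) = 10851.71×2 + 62.24×35 + 29321.53×8 = 21703.42 + 2178.4 + 234572.24 = 258454.06
ΣP(Year 1)·Q(Year 1) = 9399.14×2 + 57.48×35 + 27373.03×8 = 18798.28 + 2011.8 + 218984.24 = 239794.32
Index = 258454.06 / 239794.32 × 100 = 107.7816

107.78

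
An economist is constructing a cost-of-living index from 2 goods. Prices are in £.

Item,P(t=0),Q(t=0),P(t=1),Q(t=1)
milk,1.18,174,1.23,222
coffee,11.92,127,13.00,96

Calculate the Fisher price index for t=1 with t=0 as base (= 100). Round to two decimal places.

Laspeyres component (base-period weights):
ΣP(t=1)Q(t=0) = 1.23×174 + 13.00×127 = 214.02 + 1651 = 1865.02
ΣP(t=0)Q(t=0) = 1.18×174 + 11.92×127 = 205.32 + 1513.84 = 1719.16
L = 1865.02 / 1719.16 × 100 = 108.4844
Paasche component (current-period weights):
ΣP(t=1)Q(t=1) = 1.23×222 + 13.00×96 = 273.06 + 1248 = 1521.06
ΣP(t=0)Q(t=1) = 1.18×222 + 11.92×96 = 261.96 + 1144.32 = 1406.28
P = 1521.06 / 1406.28 × 100 = 108.1620
Fisher = √(L × P) = √(108.4844 × 108.1620) = 108.3230

108.32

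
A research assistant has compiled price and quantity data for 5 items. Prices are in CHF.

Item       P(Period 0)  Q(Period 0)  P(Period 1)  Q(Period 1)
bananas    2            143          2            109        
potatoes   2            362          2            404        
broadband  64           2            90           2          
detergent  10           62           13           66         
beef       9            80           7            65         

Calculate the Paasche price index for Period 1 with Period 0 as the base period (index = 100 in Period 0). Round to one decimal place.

105.0

Paasche price index uses current-period quantities as weights.
ΣP(Period 1)·Q(Period 1) = 2×109 + 2×404 + 90×2 + 13×66 + 7×65 = 218 + 808 + 180 + 858 + 455 = 2519
ΣP(Period 0)·Q(Period 1) = 2×109 + 2×404 + 64×2 + 10×66 + 9×65 = 218 + 808 + 128 + 660 + 585 = 2399
Index = 2519 / 2399 × 100 = 105.0021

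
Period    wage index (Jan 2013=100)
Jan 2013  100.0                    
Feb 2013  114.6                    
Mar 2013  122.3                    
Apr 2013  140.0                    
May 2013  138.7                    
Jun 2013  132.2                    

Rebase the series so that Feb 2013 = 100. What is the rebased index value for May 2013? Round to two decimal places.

Rebased(May 2013) = 138.7 / 114.6 × 100 = 121.0297

121.03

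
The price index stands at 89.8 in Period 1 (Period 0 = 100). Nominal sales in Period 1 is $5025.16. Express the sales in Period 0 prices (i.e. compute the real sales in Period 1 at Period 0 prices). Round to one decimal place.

5595.9

Real = Nominal ÷ (Index/100) = 5025.16 ÷ (89.8/100)
     = 5025.16 ÷ 0.898 = 5595.9465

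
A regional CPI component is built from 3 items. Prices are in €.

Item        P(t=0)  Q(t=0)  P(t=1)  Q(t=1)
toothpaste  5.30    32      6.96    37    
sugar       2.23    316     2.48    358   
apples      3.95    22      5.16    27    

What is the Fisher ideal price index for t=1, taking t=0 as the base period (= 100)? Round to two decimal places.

116.59

Laspeyres component (base-period weights):
ΣP(t=1)Q(t=0) = 6.96×32 + 2.48×316 + 5.16×22 = 222.72 + 783.68 + 113.52 = 1119.92
ΣP(t=0)Q(t=0) = 5.30×32 + 2.23×316 + 3.95×22 = 169.6 + 704.68 + 86.9 = 961.18
L = 1119.92 / 961.18 × 100 = 116.5151
Paasche component (current-period weights):
ΣP(t=1)Q(t=1) = 6.96×37 + 2.48×358 + 5.16×27 = 257.52 + 887.84 + 139.32 = 1284.68
ΣP(t=0)Q(t=1) = 5.30×37 + 2.23×358 + 3.95×27 = 196.1 + 798.34 + 106.65 = 1101.09
P = 1284.68 / 1101.09 × 100 = 116.6735
Fisher = √(L × P) = √(116.5151 × 116.6735) = 116.5943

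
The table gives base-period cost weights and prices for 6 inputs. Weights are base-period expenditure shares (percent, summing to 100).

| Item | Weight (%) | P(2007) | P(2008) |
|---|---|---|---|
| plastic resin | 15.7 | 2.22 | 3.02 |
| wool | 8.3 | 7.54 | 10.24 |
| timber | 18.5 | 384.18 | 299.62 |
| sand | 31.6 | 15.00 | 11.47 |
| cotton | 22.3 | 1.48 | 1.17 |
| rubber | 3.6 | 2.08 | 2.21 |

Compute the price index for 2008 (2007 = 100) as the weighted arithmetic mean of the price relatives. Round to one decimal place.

92.7

plastic resin: 15.7 × (3.02/2.22) = 15.7 × 1.360360 = 21.3577
wool: 8.3 × (10.24/7.54) = 8.3 × 1.358090 = 11.2721
timber: 18.5 × (299.62/384.18) = 18.5 × 0.779895 = 14.4281
sand: 31.6 × (11.47/15.00) = 31.6 × 0.764667 = 24.1635
cotton: 22.3 × (1.17/1.48) = 22.3 × 0.790541 = 17.6291
rubber: 3.6 × (2.21/2.08) = 3.6 × 1.062500 = 3.8250
Index = Σ wᵢ·(p₁ᵢ/p₀ᵢ) = 21.3577 + 11.2721 + 14.4281 + 24.1635 + 17.6291 + 3.8250 = 92.6754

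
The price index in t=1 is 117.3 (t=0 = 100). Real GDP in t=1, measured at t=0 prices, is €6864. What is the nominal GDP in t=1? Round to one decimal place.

Nominal = Real × (Index/100) = 6864 × (117.3/100)
        = 6864 × 1.173 = 8051.4720

8051.5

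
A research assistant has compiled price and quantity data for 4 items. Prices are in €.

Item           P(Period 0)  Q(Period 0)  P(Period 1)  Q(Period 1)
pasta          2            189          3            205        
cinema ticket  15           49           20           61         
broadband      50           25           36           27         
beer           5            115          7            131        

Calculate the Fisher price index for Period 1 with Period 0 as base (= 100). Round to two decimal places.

Laspeyres component (base-period weights):
ΣP(Period 1)Q(Period 0) = 3×189 + 20×49 + 36×25 + 7×115 = 567 + 980 + 900 + 805 = 3252
ΣP(Period 0)Q(Period 0) = 2×189 + 15×49 + 50×25 + 5×115 = 378 + 735 + 1250 + 575 = 2938
L = 3252 / 2938 × 100 = 110.6875
Paasche component (current-period weights):
ΣP(Period 1)Q(Period 1) = 3×205 + 20×61 + 36×27 + 7×131 = 615 + 1220 + 972 + 917 = 3724
ΣP(Period 0)Q(Period 1) = 2×205 + 15×61 + 50×27 + 5×131 = 410 + 915 + 1350 + 655 = 3330
P = 3724 / 3330 × 100 = 111.8318
Fisher = √(L × P) = √(110.6875 × 111.8318) = 111.2582

111.26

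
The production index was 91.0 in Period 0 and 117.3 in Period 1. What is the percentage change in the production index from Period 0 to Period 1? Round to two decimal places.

Change = (117.3 − 91.0) / 91.0 × 100
       = 26.3 / 91.0 × 100 = 28.9011%

28.90%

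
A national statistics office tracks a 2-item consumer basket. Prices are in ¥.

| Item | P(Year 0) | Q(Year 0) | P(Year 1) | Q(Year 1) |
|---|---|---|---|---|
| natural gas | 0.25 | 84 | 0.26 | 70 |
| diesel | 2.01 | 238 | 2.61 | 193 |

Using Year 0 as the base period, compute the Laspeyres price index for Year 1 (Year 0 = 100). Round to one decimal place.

Laspeyres price index uses base-period quantities as weights.
ΣP(Year 1)·Q(Year 0) = 0.26×84 + 2.61×238 = 21.84 + 621.18 = 643.02
ΣP(Year 0)·Q(Year 0) = 0.25×84 + 2.01×238 = 21 + 478.38 = 499.38
Index = 643.02 / 499.38 × 100 = 128.7637

128.8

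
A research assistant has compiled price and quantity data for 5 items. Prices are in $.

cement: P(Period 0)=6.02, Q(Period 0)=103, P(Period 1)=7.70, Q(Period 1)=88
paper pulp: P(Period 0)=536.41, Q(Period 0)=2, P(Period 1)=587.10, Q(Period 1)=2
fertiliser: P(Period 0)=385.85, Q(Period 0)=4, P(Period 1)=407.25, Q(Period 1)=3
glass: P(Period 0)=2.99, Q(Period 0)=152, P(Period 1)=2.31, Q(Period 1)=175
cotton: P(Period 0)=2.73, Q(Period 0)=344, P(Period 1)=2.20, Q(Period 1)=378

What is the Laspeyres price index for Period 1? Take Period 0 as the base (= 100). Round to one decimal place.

101.6

Laspeyres price index uses base-period quantities as weights.
ΣP(Period 1)·Q(Period 0) = 7.70×103 + 587.10×2 + 407.25×4 + 2.31×152 + 2.20×344 = 793.1 + 1174.2 + 1629 + 351.12 + 756.8 = 4704.22
ΣP(Period 0)·Q(Period 0) = 6.02×103 + 536.41×2 + 385.85×4 + 2.99×152 + 2.73×344 = 620.06 + 1072.82 + 1543.4 + 454.48 + 939.12 = 4629.88
Index = 4704.22 / 4629.88 × 100 = 101.6057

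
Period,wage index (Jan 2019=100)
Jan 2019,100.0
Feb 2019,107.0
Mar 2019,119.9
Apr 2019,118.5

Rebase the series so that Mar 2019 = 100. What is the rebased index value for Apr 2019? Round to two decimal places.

Rebased(Apr 2019) = 118.5 / 119.9 × 100 = 98.8324

98.83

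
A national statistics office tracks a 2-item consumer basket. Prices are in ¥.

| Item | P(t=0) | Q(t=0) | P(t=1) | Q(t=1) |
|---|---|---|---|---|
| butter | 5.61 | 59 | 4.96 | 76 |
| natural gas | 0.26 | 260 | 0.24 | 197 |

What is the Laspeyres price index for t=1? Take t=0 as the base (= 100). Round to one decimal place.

Laspeyres price index uses base-period quantities as weights.
ΣP(t=1)·Q(t=0) = 4.96×59 + 0.24×260 = 292.64 + 62.4 = 355.04
ΣP(t=0)·Q(t=0) = 5.61×59 + 0.26×260 = 330.99 + 67.6 = 398.59
Index = 355.04 / 398.59 × 100 = 89.0740

89.1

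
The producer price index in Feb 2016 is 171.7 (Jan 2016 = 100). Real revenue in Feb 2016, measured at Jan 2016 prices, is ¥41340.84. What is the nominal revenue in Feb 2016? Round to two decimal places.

70982.22

Nominal = Real × (Index/100) = 41340.84 × (171.7/100)
        = 41340.84 × 1.717 = 70982.2223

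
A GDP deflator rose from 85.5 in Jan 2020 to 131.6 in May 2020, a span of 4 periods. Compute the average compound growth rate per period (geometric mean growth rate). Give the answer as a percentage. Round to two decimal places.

11.38%

Growth factor = (131.6/85.5)^(1/4) = (1.539181)^(1/4) = 1.113839
Growth rate = 1.113839 − 1 = 0.113839 = 11.3839%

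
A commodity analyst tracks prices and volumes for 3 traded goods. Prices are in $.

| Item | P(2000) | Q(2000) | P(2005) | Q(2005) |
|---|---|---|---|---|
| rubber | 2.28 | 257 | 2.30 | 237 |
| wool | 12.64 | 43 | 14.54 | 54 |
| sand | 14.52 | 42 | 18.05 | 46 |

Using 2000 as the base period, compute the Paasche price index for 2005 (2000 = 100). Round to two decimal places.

114.26

Paasche price index uses current-period quantities as weights.
ΣP(2005)·Q(2005) = 2.30×237 + 14.54×54 + 18.05×46 = 545.1 + 785.16 + 830.3 = 2160.56
ΣP(2000)·Q(2005) = 2.28×237 + 12.64×54 + 14.52×46 = 540.36 + 682.56 + 667.92 = 1890.84
Index = 2160.56 / 1890.84 × 100 = 114.2646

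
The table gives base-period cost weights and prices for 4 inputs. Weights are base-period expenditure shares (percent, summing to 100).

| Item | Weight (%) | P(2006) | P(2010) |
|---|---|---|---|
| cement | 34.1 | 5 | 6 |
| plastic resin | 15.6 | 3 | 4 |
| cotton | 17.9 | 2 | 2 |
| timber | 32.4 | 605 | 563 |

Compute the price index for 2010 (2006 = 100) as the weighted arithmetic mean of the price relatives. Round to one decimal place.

109.8

cement: 34.1 × (6/5) = 34.1 × 1.200000 = 40.9200
plastic resin: 15.6 × (4/3) = 15.6 × 1.333333 = 20.8000
cotton: 17.9 × (2/2) = 17.9 × 1.000000 = 17.9000
timber: 32.4 × (563/605) = 32.4 × 0.930579 = 30.1507
Index = Σ wᵢ·(p₁ᵢ/p₀ᵢ) = 40.9200 + 20.8000 + 17.9000 + 30.1507 = 109.7707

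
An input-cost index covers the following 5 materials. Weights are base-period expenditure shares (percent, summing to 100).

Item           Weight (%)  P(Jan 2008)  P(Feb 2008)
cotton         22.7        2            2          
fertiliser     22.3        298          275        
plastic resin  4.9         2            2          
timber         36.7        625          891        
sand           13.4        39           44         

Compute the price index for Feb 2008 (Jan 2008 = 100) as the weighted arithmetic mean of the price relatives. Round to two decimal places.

cotton: 22.7 × (2/2) = 22.7 × 1.000000 = 22.7000
fertiliser: 22.3 × (275/298) = 22.3 × 0.922819 = 20.5789
plastic resin: 4.9 × (2/2) = 4.9 × 1.000000 = 4.9000
timber: 36.7 × (891/625) = 36.7 × 1.425600 = 52.3195
sand: 13.4 × (44/39) = 13.4 × 1.128205 = 15.1179
Index = Σ wᵢ·(p₁ᵢ/p₀ᵢ) = 22.7000 + 20.5789 + 4.9000 + 52.3195 + 15.1179 = 115.6163

115.62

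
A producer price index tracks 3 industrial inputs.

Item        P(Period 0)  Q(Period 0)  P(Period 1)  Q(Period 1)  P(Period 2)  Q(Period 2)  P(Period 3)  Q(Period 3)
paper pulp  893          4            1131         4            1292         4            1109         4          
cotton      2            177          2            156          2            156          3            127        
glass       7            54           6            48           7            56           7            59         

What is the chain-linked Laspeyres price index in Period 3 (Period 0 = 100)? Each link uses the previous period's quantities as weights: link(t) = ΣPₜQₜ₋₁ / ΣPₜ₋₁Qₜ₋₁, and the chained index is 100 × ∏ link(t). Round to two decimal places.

Link Period 0→Period 1:
ΣP(Period 1)Q(Period 0) = 1131×4 + 2×177 + 6×54 = 4524 + 354 + 324 = 5202
ΣP(Period 0)Q(Period 0) = 893×4 + 2×177 + 7×54 = 3572 + 354 + 378 = 4304
link = 5202/4304 = 1.208643
Link Period 1→Period 2:
ΣP(Period 2)Q(Period 1) = 1292×4 + 2×156 + 7×48 = 5168 + 312 + 336 = 5816
ΣP(Period 1)Q(Period 1) = 1131×4 + 2×156 + 6×48 = 4524 + 312 + 288 = 5124
link = 5816/5124 = 1.135051
Link Period 2→Period 3:
ΣP(Period 3)Q(Period 2) = 1109×4 + 3×156 + 7×56 = 4436 + 468 + 392 = 5296
ΣP(Period 2)Q(Period 2) = 1292×4 + 2×156 + 7×56 = 5168 + 312 + 392 = 5872
link = 5296/5872 = 0.901907
Chained index = 100 × 1.208643 × 1.135051 × 0.901907 = 123.7301

123.73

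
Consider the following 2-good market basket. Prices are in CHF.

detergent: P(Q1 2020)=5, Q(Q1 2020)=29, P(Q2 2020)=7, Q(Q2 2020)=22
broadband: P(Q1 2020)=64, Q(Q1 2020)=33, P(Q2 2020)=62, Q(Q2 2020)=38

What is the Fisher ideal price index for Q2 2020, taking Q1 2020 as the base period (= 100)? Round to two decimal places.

Laspeyres component (base-period weights):
ΣP(Q2 2020)Q(Q1 2020) = 7×29 + 62×33 = 203 + 2046 = 2249
ΣP(Q1 2020)Q(Q1 2020) = 5×29 + 64×33 = 145 + 2112 = 2257
L = 2249 / 2257 × 100 = 99.6455
Paasche component (current-period weights):
ΣP(Q2 2020)Q(Q2 2020) = 7×22 + 62×38 = 154 + 2356 = 2510
ΣP(Q1 2020)Q(Q2 2020) = 5×22 + 64×38 = 110 + 2432 = 2542
P = 2510 / 2542 × 100 = 98.7411
Fisher = √(L × P) = √(99.6455 × 98.7411) = 99.1923

99.19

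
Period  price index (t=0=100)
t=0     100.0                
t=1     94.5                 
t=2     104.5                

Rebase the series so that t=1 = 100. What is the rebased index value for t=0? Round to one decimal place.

105.8

Rebased(t=0) = 100.0 / 94.5 × 100 = 105.8201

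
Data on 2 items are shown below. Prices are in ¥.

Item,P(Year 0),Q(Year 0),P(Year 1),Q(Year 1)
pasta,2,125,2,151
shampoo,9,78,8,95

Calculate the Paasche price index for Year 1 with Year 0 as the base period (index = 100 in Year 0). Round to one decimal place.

Paasche price index uses current-period quantities as weights.
ΣP(Year 1)·Q(Year 1) = 2×151 + 8×95 = 302 + 760 = 1062
ΣP(Year 0)·Q(Year 1) = 2×151 + 9×95 = 302 + 855 = 1157
Index = 1062 / 1157 × 100 = 91.7891

91.8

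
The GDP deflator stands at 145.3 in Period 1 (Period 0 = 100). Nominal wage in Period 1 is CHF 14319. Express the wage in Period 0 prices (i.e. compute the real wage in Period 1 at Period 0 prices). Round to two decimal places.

9854.78

Real = Nominal ÷ (Index/100) = 14319 ÷ (145.3/100)
     = 14319 ÷ 1.453 = 9854.7832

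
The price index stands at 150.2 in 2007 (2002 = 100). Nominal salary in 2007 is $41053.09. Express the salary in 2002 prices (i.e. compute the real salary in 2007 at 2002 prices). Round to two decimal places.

Real = Nominal ÷ (Index/100) = 41053.09 ÷ (150.2/100)
     = 41053.09 ÷ 1.502 = 27332.2836

27332.28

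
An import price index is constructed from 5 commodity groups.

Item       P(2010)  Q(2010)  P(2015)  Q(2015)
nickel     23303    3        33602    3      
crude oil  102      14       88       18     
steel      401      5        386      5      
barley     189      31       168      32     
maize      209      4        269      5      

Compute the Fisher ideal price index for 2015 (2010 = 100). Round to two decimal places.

Laspeyres component (base-period weights):
ΣP(2015)Q(2010) = 33602×3 + 88×14 + 386×5 + 168×31 + 269×4 = 100806 + 1232 + 1930 + 5208 + 1076 = 110252
ΣP(2010)Q(2010) = 23303×3 + 102×14 + 401×5 + 189×31 + 209×4 = 69909 + 1428 + 2005 + 5859 + 836 = 80037
L = 110252 / 80037 × 100 = 137.7513
Paasche component (current-period weights):
ΣP(2015)Q(2015) = 33602×3 + 88×18 + 386×5 + 168×32 + 269×5 = 100806 + 1584 + 1930 + 5376 + 1345 = 111041
ΣP(2010)Q(2015) = 23303×3 + 102×18 + 401×5 + 189×32 + 209×5 = 69909 + 1836 + 2005 + 6048 + 1045 = 80843
P = 111041 / 80843 × 100 = 137.3539
Fisher = √(L × P) = √(137.7513 × 137.3539) = 137.5524

137.55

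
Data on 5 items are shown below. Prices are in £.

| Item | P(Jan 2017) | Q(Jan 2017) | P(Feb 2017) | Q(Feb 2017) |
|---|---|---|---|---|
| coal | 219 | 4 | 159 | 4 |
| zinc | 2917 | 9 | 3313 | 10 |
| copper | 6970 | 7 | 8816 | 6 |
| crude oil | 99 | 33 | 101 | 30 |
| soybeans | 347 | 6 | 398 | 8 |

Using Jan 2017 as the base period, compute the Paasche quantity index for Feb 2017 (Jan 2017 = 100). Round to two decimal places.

94.88

Paasche quantity index uses current-period prices as weights.
ΣP(Feb 2017)·Q(Feb 2017) = 159×4 + 3313×10 + 8816×6 + 101×30 + 398×8 = 636 + 33130 + 52896 + 3030 + 3184 = 92876
ΣP(Feb 2017)·Q(Jan 2017) = 159×4 + 3313×9 + 8816×7 + 101×33 + 398×6 = 636 + 29817 + 61712 + 3333 + 2388 = 97886
Index = 92876 / 97886 × 100 = 94.8818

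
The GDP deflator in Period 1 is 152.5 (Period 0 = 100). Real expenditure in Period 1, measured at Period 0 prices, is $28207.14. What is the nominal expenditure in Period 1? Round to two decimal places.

43015.89

Nominal = Real × (Index/100) = 28207.14 × (152.5/100)
        = 28207.14 × 1.525 = 43015.8885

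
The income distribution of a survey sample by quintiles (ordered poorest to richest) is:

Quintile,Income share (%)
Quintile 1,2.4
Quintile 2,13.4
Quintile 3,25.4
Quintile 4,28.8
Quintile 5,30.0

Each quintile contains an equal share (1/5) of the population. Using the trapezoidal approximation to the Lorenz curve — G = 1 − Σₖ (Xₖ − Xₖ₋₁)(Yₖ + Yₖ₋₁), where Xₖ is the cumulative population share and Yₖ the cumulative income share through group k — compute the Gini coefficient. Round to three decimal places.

Cumulative income shares Yₖ: 0.0240, 0.1580, 0.4120, 0.7000, 1.0000
Σ (Xₖ−Xₖ₋₁)(Yₖ+Yₖ₋₁) = (1/5)(0.0240+0.0000) + (1/5)(0.1580+0.0240) + (1/5)(0.4120+0.1580) + (1/5)(0.7000+0.4120) + (1/5)(1.0000+0.7000)
  = 0.0048 + 0.0364 + 0.1140 + 0.2224 + 0.3400 = 0.7176
G = 1 − 0.7176 = 0.2824

0.282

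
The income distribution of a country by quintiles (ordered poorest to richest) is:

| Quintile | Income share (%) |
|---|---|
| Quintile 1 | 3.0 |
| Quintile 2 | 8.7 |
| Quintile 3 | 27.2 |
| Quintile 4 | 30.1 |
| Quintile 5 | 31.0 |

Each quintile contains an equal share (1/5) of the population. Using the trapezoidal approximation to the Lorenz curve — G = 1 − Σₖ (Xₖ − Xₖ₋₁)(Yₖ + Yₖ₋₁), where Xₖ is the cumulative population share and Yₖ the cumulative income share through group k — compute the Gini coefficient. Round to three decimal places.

0.310

Cumulative income shares Yₖ: 0.0300, 0.1170, 0.3890, 0.6900, 1.0000
Σ (Xₖ−Xₖ₋₁)(Yₖ+Yₖ₋₁) = (1/5)(0.0300+0.0000) + (1/5)(0.1170+0.0300) + (1/5)(0.3890+0.1170) + (1/5)(0.6900+0.3890) + (1/5)(1.0000+0.6900)
  = 0.0060 + 0.0294 + 0.1012 + 0.2158 + 0.3380 = 0.6904
G = 1 − 0.6904 = 0.3096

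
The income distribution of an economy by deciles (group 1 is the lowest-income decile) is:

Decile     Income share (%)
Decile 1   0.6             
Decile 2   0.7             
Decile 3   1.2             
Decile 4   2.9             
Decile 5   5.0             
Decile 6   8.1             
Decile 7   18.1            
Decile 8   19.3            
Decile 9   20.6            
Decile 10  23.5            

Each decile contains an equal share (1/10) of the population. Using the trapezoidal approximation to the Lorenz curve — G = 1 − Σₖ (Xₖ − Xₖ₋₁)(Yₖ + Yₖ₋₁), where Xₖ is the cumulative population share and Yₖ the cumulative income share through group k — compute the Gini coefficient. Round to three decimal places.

0.485

Cumulative income shares Yₖ: 0.0060, 0.0130, 0.0250, 0.0540, 0.1040, 0.1850, 0.3660, 0.5590, 0.7650, 1.0000
Σ (Xₖ−Xₖ₋₁)(Yₖ+Yₖ₋₁) = (1/10)(0.0060+0.0000) + (1/10)(0.0130+0.0060) + (1/10)(0.0250+0.0130) + (1/10)(0.0540+0.0250) + (1/10)(0.1040+0.0540) + (1/10)(0.1850+0.1040) + (1/10)(0.3660+0.1850) + (1/10)(0.5590+0.3660) + (1/10)(0.7650+0.5590) + (1/10)(1.0000+0.7650)
  = 0.0006 + 0.0019 + 0.0038 + 0.0079 + 0.0158 + 0.0289 + 0.0551 + 0.0925 + 0.1324 + 0.1765 = 0.5154
G = 1 − 0.5154 = 0.4846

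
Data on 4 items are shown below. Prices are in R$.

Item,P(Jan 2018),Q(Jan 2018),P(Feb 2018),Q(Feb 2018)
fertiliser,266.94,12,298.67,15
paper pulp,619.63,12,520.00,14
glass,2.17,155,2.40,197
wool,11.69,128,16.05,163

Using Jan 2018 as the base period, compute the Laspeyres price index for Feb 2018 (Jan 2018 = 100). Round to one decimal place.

Laspeyres price index uses base-period quantities as weights.
ΣP(Feb 2018)·Q(Jan 2018) = 298.67×12 + 520.00×12 + 2.40×155 + 16.05×128 = 3584.04 + 6240 + 372 + 2054.4 = 12250.44
ΣP(Jan 2018)·Q(Jan 2018) = 266.94×12 + 619.63×12 + 2.17×155 + 11.69×128 = 3203.28 + 7435.56 + 336.35 + 1496.32 = 12471.51
Index = 12250.44 / 12471.51 × 100 = 98.2274

98.2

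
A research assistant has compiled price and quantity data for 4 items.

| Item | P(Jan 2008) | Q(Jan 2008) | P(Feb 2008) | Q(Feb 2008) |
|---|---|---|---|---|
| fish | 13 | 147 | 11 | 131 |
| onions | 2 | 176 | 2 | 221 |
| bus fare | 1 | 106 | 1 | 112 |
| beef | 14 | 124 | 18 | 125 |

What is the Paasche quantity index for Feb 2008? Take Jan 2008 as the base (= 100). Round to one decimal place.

98.6

Paasche quantity index uses current-period prices as weights.
ΣP(Feb 2008)·Q(Feb 2008) = 11×131 + 2×221 + 1×112 + 18×125 = 1441 + 442 + 112 + 2250 = 4245
ΣP(Feb 2008)·Q(Jan 2008) = 11×147 + 2×176 + 1×106 + 18×124 = 1617 + 352 + 106 + 2232 = 4307
Index = 4245 / 4307 × 100 = 98.5605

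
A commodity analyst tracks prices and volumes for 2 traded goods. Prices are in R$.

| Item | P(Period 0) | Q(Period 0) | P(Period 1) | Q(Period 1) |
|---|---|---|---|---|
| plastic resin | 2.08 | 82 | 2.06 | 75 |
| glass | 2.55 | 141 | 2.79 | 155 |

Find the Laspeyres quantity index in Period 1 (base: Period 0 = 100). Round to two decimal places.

103.99

Laspeyres quantity index uses base-period prices as weights.
ΣP(Period 0)·Q(Period 1) = 2.08×75 + 2.55×155 = 156 + 395.25 = 551.25
ΣP(Period 0)·Q(Period 0) = 2.08×82 + 2.55×141 = 170.56 + 359.55 = 530.11
Index = 551.25 / 530.11 × 100 = 103.9879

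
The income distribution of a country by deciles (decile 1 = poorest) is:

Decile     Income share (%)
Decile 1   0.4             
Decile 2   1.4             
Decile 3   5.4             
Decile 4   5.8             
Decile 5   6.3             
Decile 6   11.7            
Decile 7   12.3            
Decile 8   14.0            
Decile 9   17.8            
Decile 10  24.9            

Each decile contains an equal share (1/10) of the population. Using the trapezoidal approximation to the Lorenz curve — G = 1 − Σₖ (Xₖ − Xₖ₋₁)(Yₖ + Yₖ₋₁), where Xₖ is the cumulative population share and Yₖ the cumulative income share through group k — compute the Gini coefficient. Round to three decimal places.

Cumulative income shares Yₖ: 0.0040, 0.0180, 0.0720, 0.1300, 0.1930, 0.3100, 0.4330, 0.5730, 0.7510, 1.0000
Σ (Xₖ−Xₖ₋₁)(Yₖ+Yₖ₋₁) = (1/10)(0.0040+0.0000) + (1/10)(0.0180+0.0040) + (1/10)(0.0720+0.0180) + (1/10)(0.1300+0.0720) + (1/10)(0.1930+0.1300) + (1/10)(0.3100+0.1930) + (1/10)(0.4330+0.3100) + (1/10)(0.5730+0.4330) + (1/10)(0.7510+0.5730) + (1/10)(1.0000+0.7510)
  = 0.0004 + 0.0022 + 0.0090 + 0.0202 + 0.0323 + 0.0503 + 0.0743 + 0.1006 + 0.1324 + 0.1751 = 0.5968
G = 1 − 0.5968 = 0.4032

0.403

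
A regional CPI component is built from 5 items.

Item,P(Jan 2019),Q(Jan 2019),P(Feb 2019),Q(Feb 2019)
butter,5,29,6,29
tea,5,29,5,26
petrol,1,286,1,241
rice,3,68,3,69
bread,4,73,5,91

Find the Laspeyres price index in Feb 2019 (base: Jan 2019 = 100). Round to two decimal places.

Laspeyres price index uses base-period quantities as weights.
ΣP(Feb 2019)·Q(Jan 2019) = 6×29 + 5×29 + 1×286 + 3×68 + 5×73 = 174 + 145 + 286 + 204 + 365 = 1174
ΣP(Jan 2019)·Q(Jan 2019) = 5×29 + 5×29 + 1×286 + 3×68 + 4×73 = 145 + 145 + 286 + 204 + 292 = 1072
Index = 1174 / 1072 × 100 = 109.5149

109.51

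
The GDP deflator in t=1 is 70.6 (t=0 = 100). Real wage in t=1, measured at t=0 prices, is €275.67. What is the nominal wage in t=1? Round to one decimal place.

194.6

Nominal = Real × (Index/100) = 275.67 × (70.6/100)
        = 275.67 × 0.706 = 194.6230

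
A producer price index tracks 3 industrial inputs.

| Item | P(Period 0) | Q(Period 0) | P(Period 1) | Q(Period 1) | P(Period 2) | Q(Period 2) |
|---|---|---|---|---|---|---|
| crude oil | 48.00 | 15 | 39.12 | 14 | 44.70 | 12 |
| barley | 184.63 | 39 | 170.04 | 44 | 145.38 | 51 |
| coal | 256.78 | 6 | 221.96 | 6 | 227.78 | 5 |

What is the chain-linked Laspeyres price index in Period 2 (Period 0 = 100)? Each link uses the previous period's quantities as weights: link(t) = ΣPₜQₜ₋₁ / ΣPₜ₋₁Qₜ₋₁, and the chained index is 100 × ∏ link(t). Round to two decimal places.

Link Period 0→Period 1:
ΣP(Period 1)Q(Period 0) = 39.12×15 + 170.04×39 + 221.96×6 = 586.8 + 6631.56 + 1331.76 = 8550.12
ΣP(Period 0)Q(Period 0) = 48.00×15 + 184.63×39 + 256.78×6 = 720 + 7200.57 + 1540.68 = 9461.25
link = 8550.12/9461.25 = 0.903699
Link Period 1→Period 2:
ΣP(Period 2)Q(Period 1) = 44.70×14 + 145.38×44 + 227.78×6 = 625.8 + 6396.72 + 1366.68 = 8389.2
ΣP(Period 1)Q(Period 1) = 39.12×14 + 170.04×44 + 221.96×6 = 547.68 + 7481.76 + 1331.76 = 9361.2
link = 8389.2/9361.2 = 0.896167
Chained index = 100 × 0.903699 × 0.896167 = 80.9865

80.99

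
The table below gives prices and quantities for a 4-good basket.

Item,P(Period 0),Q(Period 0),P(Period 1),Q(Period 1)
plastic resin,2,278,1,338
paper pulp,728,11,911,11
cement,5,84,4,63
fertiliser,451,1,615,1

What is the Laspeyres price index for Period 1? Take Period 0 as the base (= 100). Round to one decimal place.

Laspeyres price index uses base-period quantities as weights.
ΣP(Period 1)·Q(Period 0) = 1×278 + 911×11 + 4×84 + 615×1 = 278 + 10021 + 336 + 615 = 11250
ΣP(Period 0)·Q(Period 0) = 2×278 + 728×11 + 5×84 + 451×1 = 556 + 8008 + 420 + 451 = 9435
Index = 11250 / 9435 × 100 = 119.2369

119.2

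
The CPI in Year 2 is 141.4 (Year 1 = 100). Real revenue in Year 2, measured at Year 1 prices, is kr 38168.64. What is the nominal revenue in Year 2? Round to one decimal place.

Nominal = Real × (Index/100) = 38168.64 × (141.4/100)
        = 38168.64 × 1.414 = 53970.4570

53970.5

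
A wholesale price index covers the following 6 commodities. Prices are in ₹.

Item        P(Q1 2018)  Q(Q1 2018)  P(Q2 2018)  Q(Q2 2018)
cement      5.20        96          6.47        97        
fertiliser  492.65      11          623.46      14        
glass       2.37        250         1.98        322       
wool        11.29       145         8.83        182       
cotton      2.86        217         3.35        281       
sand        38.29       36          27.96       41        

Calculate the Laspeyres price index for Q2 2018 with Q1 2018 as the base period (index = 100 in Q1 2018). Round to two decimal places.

108.29

Laspeyres price index uses base-period quantities as weights.
ΣP(Q2 2018)·Q(Q1 2018) = 6.47×96 + 623.46×11 + 1.98×250 + 8.83×145 + 3.35×217 + 27.96×36 = 621.12 + 6858.06 + 495 + 1280.35 + 726.95 + 1006.56 = 10988.04
ΣP(Q1 2018)·Q(Q1 2018) = 5.20×96 + 492.65×11 + 2.37×250 + 11.29×145 + 2.86×217 + 38.29×36 = 499.2 + 5419.15 + 592.5 + 1637.05 + 620.62 + 1378.44 = 10146.96
Index = 10988.04 / 10146.96 × 100 = 108.2890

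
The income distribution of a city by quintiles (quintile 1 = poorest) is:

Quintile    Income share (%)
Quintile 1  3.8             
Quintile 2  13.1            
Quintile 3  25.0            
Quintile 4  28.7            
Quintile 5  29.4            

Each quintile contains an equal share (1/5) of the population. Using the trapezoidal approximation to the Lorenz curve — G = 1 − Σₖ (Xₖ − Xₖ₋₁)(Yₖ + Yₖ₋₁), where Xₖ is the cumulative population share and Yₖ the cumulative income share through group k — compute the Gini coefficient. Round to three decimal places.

Cumulative income shares Yₖ: 0.0380, 0.1690, 0.4190, 0.7060, 1.0000
Σ (Xₖ−Xₖ₋₁)(Yₖ+Yₖ₋₁) = (1/5)(0.0380+0.0000) + (1/5)(0.1690+0.0380) + (1/5)(0.4190+0.1690) + (1/5)(0.7060+0.4190) + (1/5)(1.0000+0.7060)
  = 0.0076 + 0.0414 + 0.1176 + 0.2250 + 0.3412 = 0.7328
G = 1 − 0.7328 = 0.2672

0.267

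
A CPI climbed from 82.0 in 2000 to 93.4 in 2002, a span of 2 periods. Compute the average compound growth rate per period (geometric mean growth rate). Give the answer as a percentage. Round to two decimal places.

Growth factor = (93.4/82.0)^(1/2) = (1.139024)^(1/2) = 1.067251
Growth rate = 1.067251 − 1 = 0.067251 = 6.7251%

6.73%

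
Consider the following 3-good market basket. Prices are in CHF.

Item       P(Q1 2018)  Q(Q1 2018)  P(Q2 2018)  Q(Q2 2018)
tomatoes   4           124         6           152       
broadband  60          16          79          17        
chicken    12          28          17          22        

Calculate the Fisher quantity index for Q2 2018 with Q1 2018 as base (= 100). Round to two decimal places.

105.71

Laspeyres component (base-period weights):
ΣP(Q1 2018)Q(Q2 2018) = 4×152 + 60×17 + 12×22 = 608 + 1020 + 264 = 1892
ΣP(Q1 2018)Q(Q1 2018) = 4×124 + 60×16 + 12×28 = 496 + 960 + 336 = 1792
L = 1892 / 1792 × 100 = 105.5804
Paasche component (current-period weights):
ΣP(Q2 2018)Q(Q2 2018) = 6×152 + 79×17 + 17×22 = 912 + 1343 + 374 = 2629
ΣP(Q2 2018)Q(Q1 2018) = 6×124 + 79×16 + 17×28 = 744 + 1264 + 476 = 2484
P = 2629 / 2484 × 100 = 105.8374
Fisher = √(L × P) = √(105.5804 × 105.8374) = 105.7088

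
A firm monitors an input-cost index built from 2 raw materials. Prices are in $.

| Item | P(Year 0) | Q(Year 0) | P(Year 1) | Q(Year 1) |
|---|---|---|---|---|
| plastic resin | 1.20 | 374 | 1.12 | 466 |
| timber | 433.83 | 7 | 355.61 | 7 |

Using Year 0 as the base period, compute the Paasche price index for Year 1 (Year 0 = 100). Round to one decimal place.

Paasche price index uses current-period quantities as weights.
ΣP(Year 1)·Q(Year 1) = 1.12×466 + 355.61×7 = 521.92 + 2489.27 = 3011.19
ΣP(Year 0)·Q(Year 1) = 1.20×466 + 433.83×7 = 559.2 + 3036.81 = 3596.01
Index = 3011.19 / 3596.01 × 100 = 83.7370

83.7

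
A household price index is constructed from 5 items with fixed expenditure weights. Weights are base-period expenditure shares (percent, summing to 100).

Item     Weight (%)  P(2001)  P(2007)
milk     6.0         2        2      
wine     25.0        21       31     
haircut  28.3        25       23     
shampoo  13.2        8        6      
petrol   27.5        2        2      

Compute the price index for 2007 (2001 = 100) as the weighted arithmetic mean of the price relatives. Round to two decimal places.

106.34

milk: 6.0 × (2/2) = 6.0 × 1.000000 = 6.0000
wine: 25.0 × (31/21) = 25.0 × 1.476190 = 36.9048
haircut: 28.3 × (23/25) = 28.3 × 0.920000 = 26.0360
shampoo: 13.2 × (6/8) = 13.2 × 0.750000 = 9.9000
petrol: 27.5 × (2/2) = 27.5 × 1.000000 = 27.5000
Index = Σ wᵢ·(p₁ᵢ/p₀ᵢ) = 6.0000 + 36.9048 + 26.0360 + 9.9000 + 27.5000 = 106.3408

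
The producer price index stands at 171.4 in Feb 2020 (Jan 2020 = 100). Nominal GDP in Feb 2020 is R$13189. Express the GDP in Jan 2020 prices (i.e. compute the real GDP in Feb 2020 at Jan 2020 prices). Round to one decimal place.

Real = Nominal ÷ (Index/100) = 13189 ÷ (171.4/100)
     = 13189 ÷ 1.714 = 7694.8658

7694.9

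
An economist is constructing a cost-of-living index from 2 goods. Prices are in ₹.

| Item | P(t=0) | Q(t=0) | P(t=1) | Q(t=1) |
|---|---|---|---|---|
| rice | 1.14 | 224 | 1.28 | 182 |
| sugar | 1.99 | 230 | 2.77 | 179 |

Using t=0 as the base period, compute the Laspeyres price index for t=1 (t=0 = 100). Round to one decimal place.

Laspeyres price index uses base-period quantities as weights.
ΣP(t=1)·Q(t=0) = 1.28×224 + 2.77×230 = 286.72 + 637.1 = 923.82
ΣP(t=0)·Q(t=0) = 1.14×224 + 1.99×230 = 255.36 + 457.7 = 713.06
Index = 923.82 / 713.06 × 100 = 129.5571

129.6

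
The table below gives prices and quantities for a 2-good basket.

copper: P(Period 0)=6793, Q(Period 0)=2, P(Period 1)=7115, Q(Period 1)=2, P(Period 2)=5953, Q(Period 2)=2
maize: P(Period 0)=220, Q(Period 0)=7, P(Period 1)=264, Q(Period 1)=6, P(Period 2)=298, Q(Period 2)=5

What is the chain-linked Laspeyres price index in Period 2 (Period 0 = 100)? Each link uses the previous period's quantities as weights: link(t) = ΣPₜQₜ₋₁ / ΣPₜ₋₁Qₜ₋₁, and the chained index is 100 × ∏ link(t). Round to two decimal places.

92.04

Link Period 0→Period 1:
ΣP(Period 1)Q(Period 0) = 7115×2 + 264×7 = 14230 + 1848 = 16078
ΣP(Period 0)Q(Period 0) = 6793×2 + 220×7 = 13586 + 1540 = 15126
link = 16078/15126 = 1.062938
Link Period 1→Period 2:
ΣP(Period 2)Q(Period 1) = 5953×2 + 298×6 = 11906 + 1788 = 13694
ΣP(Period 1)Q(Period 1) = 7115×2 + 264×6 = 14230 + 1584 = 15814
link = 13694/15814 = 0.865942
Chained index = 100 × 1.062938 × 0.865942 = 92.0442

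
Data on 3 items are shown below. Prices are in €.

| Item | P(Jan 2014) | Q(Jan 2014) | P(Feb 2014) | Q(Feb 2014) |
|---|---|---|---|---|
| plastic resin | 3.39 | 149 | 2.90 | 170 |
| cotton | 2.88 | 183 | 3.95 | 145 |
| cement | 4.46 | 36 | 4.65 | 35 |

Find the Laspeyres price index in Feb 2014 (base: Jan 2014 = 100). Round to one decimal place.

Laspeyres price index uses base-period quantities as weights.
ΣP(Feb 2014)·Q(Jan 2014) = 2.90×149 + 3.95×183 + 4.65×36 = 432.1 + 722.85 + 167.4 = 1322.35
ΣP(Jan 2014)·Q(Jan 2014) = 3.39×149 + 2.88×183 + 4.46×36 = 505.11 + 527.04 + 160.56 = 1192.71
Index = 1322.35 / 1192.71 × 100 = 110.8694

110.9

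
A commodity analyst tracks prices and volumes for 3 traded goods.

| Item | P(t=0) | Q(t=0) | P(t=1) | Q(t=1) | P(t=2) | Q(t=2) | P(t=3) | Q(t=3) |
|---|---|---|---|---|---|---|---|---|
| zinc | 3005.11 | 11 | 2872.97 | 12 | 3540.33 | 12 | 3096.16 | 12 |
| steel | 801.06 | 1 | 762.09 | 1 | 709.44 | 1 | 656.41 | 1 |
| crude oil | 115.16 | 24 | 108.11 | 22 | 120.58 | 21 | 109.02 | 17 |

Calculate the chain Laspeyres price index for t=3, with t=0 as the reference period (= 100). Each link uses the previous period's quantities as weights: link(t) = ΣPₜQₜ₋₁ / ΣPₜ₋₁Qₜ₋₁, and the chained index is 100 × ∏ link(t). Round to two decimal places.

Link t=0→t=1:
ΣP(t=1)Q(t=0) = 2872.97×11 + 762.09×1 + 108.11×24 = 31602.67 + 762.09 + 2594.64 = 34959.4
ΣP(t=0)Q(t=0) = 3005.11×11 + 801.06×1 + 115.16×24 = 33056.21 + 801.06 + 2763.84 = 36621.11
link = 34959.4/36621.11 = 0.954624
Link t=1→t=2:
ΣP(t=2)Q(t=1) = 3540.33×12 + 709.44×1 + 120.58×22 = 42483.96 + 709.44 + 2652.76 = 45846.16
ΣP(t=1)Q(t=1) = 2872.97×12 + 762.09×1 + 108.11×22 = 34475.64 + 762.09 + 2378.42 = 37616.15
link = 45846.16/37616.15 = 1.218789
Link t=2→t=3:
ΣP(t=3)Q(t=2) = 3096.16×12 + 656.41×1 + 109.02×21 = 37153.92 + 656.41 + 2289.42 = 40099.75
ΣP(t=2)Q(t=2) = 3540.33×12 + 709.44×1 + 120.58×21 = 42483.96 + 709.44 + 2532.18 = 45725.58
link = 40099.75/45725.58 = 0.876965
Chained index = 100 × 0.954624 × 1.218789 × 0.876965 = 102.0337

102.03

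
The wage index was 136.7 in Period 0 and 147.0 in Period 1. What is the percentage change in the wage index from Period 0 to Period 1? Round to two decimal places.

Change = (147.0 − 136.7) / 136.7 × 100
       = 10.3 / 136.7 × 100 = 7.5347%

7.53%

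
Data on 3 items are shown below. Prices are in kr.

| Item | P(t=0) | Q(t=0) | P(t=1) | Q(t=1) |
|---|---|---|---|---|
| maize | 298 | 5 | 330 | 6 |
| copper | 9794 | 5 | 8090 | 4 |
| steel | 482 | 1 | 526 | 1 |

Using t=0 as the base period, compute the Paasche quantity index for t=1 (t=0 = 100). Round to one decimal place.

Paasche quantity index uses current-period prices as weights.
ΣP(t=1)·Q(t=1) = 330×6 + 8090×4 + 526×1 = 1980 + 32360 + 526 = 34866
ΣP(t=1)·Q(t=0) = 330×5 + 8090×5 + 526×1 = 1650 + 40450 + 526 = 42626
Index = 34866 / 42626 × 100 = 81.7951

81.8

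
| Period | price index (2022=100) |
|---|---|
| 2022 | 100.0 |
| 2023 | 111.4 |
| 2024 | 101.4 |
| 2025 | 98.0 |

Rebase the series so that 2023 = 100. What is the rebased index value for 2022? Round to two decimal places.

89.77

Rebased(2022) = 100.0 / 111.4 × 100 = 89.7666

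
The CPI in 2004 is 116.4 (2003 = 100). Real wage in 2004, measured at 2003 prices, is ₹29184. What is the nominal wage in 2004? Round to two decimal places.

Nominal = Real × (Index/100) = 29184 × (116.4/100)
        = 29184 × 1.164 = 33970.1760

33970.18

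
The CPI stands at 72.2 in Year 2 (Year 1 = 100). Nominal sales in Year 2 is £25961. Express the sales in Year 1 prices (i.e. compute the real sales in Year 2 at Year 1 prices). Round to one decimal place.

35957.1

Real = Nominal ÷ (Index/100) = 25961 ÷ (72.2/100)
     = 25961 ÷ 0.722 = 35957.0637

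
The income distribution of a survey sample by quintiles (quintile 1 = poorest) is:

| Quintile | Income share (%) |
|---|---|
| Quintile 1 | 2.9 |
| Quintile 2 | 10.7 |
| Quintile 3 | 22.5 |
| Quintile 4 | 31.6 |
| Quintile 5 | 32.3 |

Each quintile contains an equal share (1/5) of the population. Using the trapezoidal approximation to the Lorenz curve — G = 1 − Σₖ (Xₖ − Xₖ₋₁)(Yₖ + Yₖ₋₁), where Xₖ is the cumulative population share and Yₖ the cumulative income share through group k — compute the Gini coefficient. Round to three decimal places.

0.319

Cumulative income shares Yₖ: 0.0290, 0.1360, 0.3610, 0.6770, 1.0000
Σ (Xₖ−Xₖ₋₁)(Yₖ+Yₖ₋₁) = (1/5)(0.0290+0.0000) + (1/5)(0.1360+0.0290) + (1/5)(0.3610+0.1360) + (1/5)(0.6770+0.3610) + (1/5)(1.0000+0.6770)
  = 0.0058 + 0.0330 + 0.0994 + 0.2076 + 0.3354 = 0.6812
G = 1 − 0.6812 = 0.3188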